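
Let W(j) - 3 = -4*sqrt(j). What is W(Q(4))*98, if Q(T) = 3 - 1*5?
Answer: 294 - 392*I*sqrt(2) ≈ 294.0 - 554.37*I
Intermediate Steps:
Q(T) = -2 (Q(T) = 3 - 5 = -2)
W(j) = 3 - 4*sqrt(j)
W(Q(4))*98 = (3 - 4*I*sqrt(2))*98 = 294 - 392*I*sqrt(2)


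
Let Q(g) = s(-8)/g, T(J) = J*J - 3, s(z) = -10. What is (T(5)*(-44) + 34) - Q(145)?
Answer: -27084/29 ≈ -933.93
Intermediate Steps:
T(J) = -3 + J² (T(J) = J² - 3 = -3 + J²)
Q(g) = -10/g
(T(5)*(-44) + 34) - Q(145) = ((-3 + 5²)*(-44) + 34) - (-10)/145 = ((-3 + 25)*(-44) + 34) - (-10)/145 = (22*(-44) + 34) - 1*(-2/29) = (-968 + 34) + 2/29 = -934 + 2/29 = -27084/29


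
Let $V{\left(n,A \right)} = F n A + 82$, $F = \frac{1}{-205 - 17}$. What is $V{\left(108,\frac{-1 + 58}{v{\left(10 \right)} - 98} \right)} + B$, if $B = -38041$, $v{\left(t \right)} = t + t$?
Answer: $- \frac{18258108}{481} \approx -37959.0$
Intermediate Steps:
$v{\left(t \right)} = 2 t$
$F = - \frac{1}{222}$ ($F = \frac{1}{-222} = - \frac{1}{222} \approx -0.0045045$)
$V{\left(n,A \right)} = 82 - \frac{A n}{222}$ ($V{\left(n,A \right)} = - \frac{n}{222} A + 82 = - \frac{A n}{222} + 82 = 82 - \frac{A n}{222}$)
$V{\left(108,\frac{-1 + 58}{v{\left(10 \right)} - 98} \right)} + B = \left(82 - \frac{1}{222} \frac{-1 + 58}{2 \cdot 10 - 98} \cdot 108\right) - 38041 = \left(82 - \frac{1}{222} \frac{57}{20 - 98} \cdot 108\right) - 38041 = \left(82 - \frac{1}{222} \frac{57}{-78} \cdot 108\right) - 38041 = \left(82 - \frac{1}{222} \cdot 57 \left(- \frac{1}{78}\right) 108\right) - 38041 = \left(82 - \left(- \frac{19}{5772}\right) 108\right) - 38041 = \left(82 + \frac{171}{481}\right) - 38041 = \frac{39613}{481} - 38041 = - \frac{18258108}{481}$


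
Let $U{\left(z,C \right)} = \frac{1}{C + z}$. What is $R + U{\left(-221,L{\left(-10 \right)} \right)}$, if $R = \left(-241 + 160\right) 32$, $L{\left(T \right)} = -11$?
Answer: $- \frac{601345}{232} \approx -2592.0$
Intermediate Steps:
$R = -2592$ ($R = \left(-81\right) 32 = -2592$)
$R + U{\left(-221,L{\left(-10 \right)} \right)} = -2592 + \frac{1}{-11 - 221} = -2592 + \frac{1}{-232} = -2592 - \frac{1}{232} = - \frac{601345}{232}$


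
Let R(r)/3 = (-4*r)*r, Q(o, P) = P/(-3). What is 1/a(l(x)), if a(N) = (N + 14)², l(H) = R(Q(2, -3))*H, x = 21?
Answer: 1/56644 ≈ 1.7654e-5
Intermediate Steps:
Q(o, P) = -P/3 (Q(o, P) = P*(-⅓) = -P/3)
R(r) = -12*r² (R(r) = 3*((-4*r)*r) = 3*(-4*r²) = -12*r²)
l(H) = -12*H (l(H) = (-12*(-⅓*(-3))²)*H = (-12*1²)*H = (-12*1)*H = -12*H)
a(N) = (14 + N)²
1/a(l(x)) = 1/((14 - 12*21)²) = 1/((14 - 252)²) = 1/((-238)²) = 1/56644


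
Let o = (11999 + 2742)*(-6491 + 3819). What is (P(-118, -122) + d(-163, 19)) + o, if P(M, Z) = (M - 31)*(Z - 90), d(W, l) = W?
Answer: -39356527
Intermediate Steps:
o = -39387952 (o = 14741*(-2672) = -39387952)
P(M, Z) = (-90 + Z)*(-31 + M) (P(M, Z) = (-31 + M)*(-90 + Z) = (-90 + Z)*(-31 + M))
(P(-118, -122) + d(-163, 19)) + o = ((2790 - 90*(-118) - 31*(-122) - 118*(-122)) - 163) - 39387952 = ((2790 + 10620 + 3782 + 14396) - 163) - 39387952 = (31588 - 163) - 39387952 = 31425 - 39387952 = -39356527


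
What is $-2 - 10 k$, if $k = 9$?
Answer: $-92$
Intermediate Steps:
$-2 - 10 k = -2 - 90 = -92$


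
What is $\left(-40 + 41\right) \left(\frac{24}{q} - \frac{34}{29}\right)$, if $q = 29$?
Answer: $- \frac{10}{29} \approx -0.34483$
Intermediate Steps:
$\left(-40 + 41\right) \left(\frac{24}{q} - \frac{34}{29}\right) = \left(-40 + 41\right) \left(\frac{24}{29} - \frac{34}{29}\right) = 1 \left(24 \cdot \frac{1}{29} - \frac{34}{29}\right) = 1 \left(\frac{24}{29} - \frac{34}{29}\right) = 1 \left(- \frac{10}{29}\right) = - \frac{10}{29}$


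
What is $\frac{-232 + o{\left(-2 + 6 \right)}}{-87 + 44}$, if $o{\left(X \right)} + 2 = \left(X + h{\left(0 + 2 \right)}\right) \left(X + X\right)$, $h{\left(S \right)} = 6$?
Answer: $\frac{154}{43} \approx 3.5814$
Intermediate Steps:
$o{\left(X \right)} = -2 + 2 X \left(6 + X\right)$ ($o{\left(X \right)} = -2 + \left(X + 6\right) \left(X + X\right) = -2 + \left(6 + X\right) 2 X = -2 + 2 X \left(6 + X\right)$)
$\frac{-232 + o{\left(-2 + 6 \right)}}{-87 + 44} = \frac{-232 + \left(-2 + 2 \left(-2 + 6\right)^{2} + 12 \left(-2 + 6\right)\right)}{-87 + 44} = \frac{-232 + \left(-2 + 2 \cdot 4^{2} + 12 \cdot 4\right)}{-43} = \left(-232 + \left(-2 + 2 \cdot 16 + 48\right)\right) \left(- \frac{1}{43}\right) = \left(-232 + \left(-2 + 32 + 48\right)\right) \left(- \frac{1}{43}\right) = \left(-232 + 78\right) \left(- \frac{1}{43}\right) = \left(-154\right) \left(- \frac{1}{43}\right) = \frac{154}{43}$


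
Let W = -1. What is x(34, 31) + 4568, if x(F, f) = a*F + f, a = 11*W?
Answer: 4225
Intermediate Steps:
a = -11 (a = 11*(-1) = -11)
x(F, f) = f - 11*F (x(F, f) = -11*F + f = f - 11*F)
x(34, 31) + 4568 = (31 - 11*34) + 4568 = (31 - 374) + 4568 = -343 + 4568 = 4225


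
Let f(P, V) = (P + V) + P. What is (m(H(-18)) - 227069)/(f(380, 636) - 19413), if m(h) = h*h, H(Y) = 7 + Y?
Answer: 226948/18017 ≈ 12.596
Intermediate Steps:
f(P, V) = V + 2*P
m(h) = h²
(m(H(-18)) - 227069)/(f(380, 636) - 19413) = ((7 - 18)² - 227069)/((636 + 2*380) - 19413) = ((-11)² - 227069)/((636 + 760) - 19413) = (121 - 227069)/(1396 - 19413) = -226948/(-18017) = -226948*(-1/18017) = 226948/18017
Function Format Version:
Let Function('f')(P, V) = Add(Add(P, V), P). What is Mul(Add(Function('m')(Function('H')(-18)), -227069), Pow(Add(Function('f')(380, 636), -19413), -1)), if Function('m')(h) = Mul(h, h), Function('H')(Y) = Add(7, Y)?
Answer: Rational(226948, 18017) ≈ 12.596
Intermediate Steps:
Function('f')(P, V) = Add(V, Mul(2, P))
Function('m')(h) = Pow(h, 2)
Mul(Add(Function('m')(Function('H')(-18)), -227069), Pow(Add(Function('f')(380, 636), -19413), -1)) = Mul(Add(Pow(Add(7, -18), 2), -227069), Pow(Add(Add(636, Mul(2, 380)), -19413), -1)) = Mul(Add(Pow(-11, 2), -227069), Pow(Add(Add(636, 760), -19413), -1)) = Mul(Add(121, -227069), Pow(Add(1396, -19413), -1)) = Mul(-226948, Pow(-18017, -1)) = Mul(-226948, Rational(-1, 18017)) = Rational(226948, 18017)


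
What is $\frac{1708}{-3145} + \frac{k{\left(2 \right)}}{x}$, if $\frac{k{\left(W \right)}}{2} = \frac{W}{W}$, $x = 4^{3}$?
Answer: $- \frac{51511}{100640} \approx -0.51183$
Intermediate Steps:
$x = 64$
$k{\left(W \right)} = 2$ ($k{\left(W \right)} = 2 \frac{W}{W} = 2 \cdot 1 = 2$)
$\frac{1708}{-3145} + \frac{k{\left(2 \right)}}{x} = \frac{1708}{-3145} + \frac{2}{64} = 1708 \left(- \frac{1}{3145}\right) + 2 \cdot \frac{1}{64} = - \frac{1708}{3145} + \frac{1}{32} = - \frac{51511}{100640}$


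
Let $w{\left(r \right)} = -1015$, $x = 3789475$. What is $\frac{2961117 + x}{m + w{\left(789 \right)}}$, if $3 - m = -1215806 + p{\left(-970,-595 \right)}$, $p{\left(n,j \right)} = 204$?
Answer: $\frac{3375296}{607295} \approx 5.5579$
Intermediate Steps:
$m = 1215605$ ($m = 3 - \left(-1215806 + 204\right) = 3 - -1215602 = 3 + 1215602 = 1215605$)
$\frac{2961117 + x}{m + w{\left(789 \right)}} = \frac{2961117 + 3789475}{1215605 - 1015} = \frac{6750592}{1214590} = 6750592 \cdot \frac{1}{1214590} = \frac{3375296}{607295}$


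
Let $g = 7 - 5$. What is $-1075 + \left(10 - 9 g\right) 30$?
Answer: $-1315$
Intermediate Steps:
$g = 2$ ($g = 7 - 5 = 2$)
$-1075 + \left(10 - 9 g\right) 30 = -1075 + \left(10 - 18\right) 30 = -1075 - 240 = -1315$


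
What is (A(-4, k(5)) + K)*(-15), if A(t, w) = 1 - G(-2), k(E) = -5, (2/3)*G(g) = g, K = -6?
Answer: 30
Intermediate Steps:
G(g) = 3*g/2
A(t, w) = 4 (A(t, w) = 1 - 3*(-2)/2 = 1 - 1*(-3) = 1 + 3 = 4)
(A(-4, k(5)) + K)*(-15) = (4 - 6)*(-15) = -2*(-15) = 30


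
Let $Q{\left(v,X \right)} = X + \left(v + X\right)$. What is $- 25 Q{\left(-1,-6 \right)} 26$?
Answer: $8450$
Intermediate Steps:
$Q{\left(v,X \right)} = v + 2 X$ ($Q{\left(v,X \right)} = X + \left(X + v\right) = v + 2 X$)
$- 25 Q{\left(-1,-6 \right)} 26 = - 25 \left(-1 + 2 \left(-6\right)\right) 26 = - 25 \left(-1 - 12\right) 26 = \left(-25\right) \left(-13\right) 26 = 325 \cdot 26 = 8450$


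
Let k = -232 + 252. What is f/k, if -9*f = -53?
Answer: 53/180 ≈ 0.29444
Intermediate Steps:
f = 53/9 (f = -⅑*(-53) = 53/9 ≈ 5.8889)
k = 20
f/k = (53/9)/20 = (53/9)*(1/20) = 53/180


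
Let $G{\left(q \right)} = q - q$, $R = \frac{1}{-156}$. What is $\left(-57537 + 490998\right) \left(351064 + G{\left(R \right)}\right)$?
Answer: $152172552504$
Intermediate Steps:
$R = - \frac{1}{156} \approx -0.0064103$
$G{\left(q \right)} = 0$
$\left(-57537 + 490998\right) \left(351064 + G{\left(R \right)}\right) = \left(-57537 + 490998\right) \left(351064 + 0\right) = 433461 \cdot 351064 = 152172552504$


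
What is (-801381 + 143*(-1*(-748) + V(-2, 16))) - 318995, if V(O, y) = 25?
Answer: -1009837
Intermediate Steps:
(-801381 + 143*(-1*(-748) + V(-2, 16))) - 318995 = (-801381 + 143*(-1*(-748) + 25)) - 318995 = (-801381 + 143*(748 + 25)) - 318995 = (-801381 + 143*773) - 318995 = (-801381 + 110539) - 318995 = -690842 - 318995 = -1009837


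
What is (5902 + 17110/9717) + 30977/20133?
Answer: 385089224587/65210787 ≈ 5905.3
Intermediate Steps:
(5902 + 17110/9717) + 30977/20133 = 57366844/9717 + 30977/20133 = 385089224587/65210787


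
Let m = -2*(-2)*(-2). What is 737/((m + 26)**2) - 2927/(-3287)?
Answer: 3370867/1064988 ≈ 3.1652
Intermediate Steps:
m = -8 (m = 4*(-2) = -8)
737/((m + 26)**2) - 2927/(-3287) = 737/((-8 + 26)**2) - 2927/(-3287) = 737/(18**2) - 2927*(-1/3287) = 737/324 + 2927/3287 = 3370867/1064988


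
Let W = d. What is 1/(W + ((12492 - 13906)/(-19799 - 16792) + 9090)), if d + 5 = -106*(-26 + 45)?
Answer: 36591/258736375 ≈ 0.00014142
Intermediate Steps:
d = -2019 (d = -5 - 106*(-26 + 45) = -5 - 106*19 = -5 - 2014 = -2019)
W = -2019
1/(W + ((12492 - 13906)/(-19799 - 16792) + 9090)) = 1/(-2019 + ((12492 - 13906)/(-19799 - 16792) + 9090)) = 1/(-2019 + (-1414/(-36591) + 9090)) = 1/(-2019 + (-1414*(-1/36591) + 9090)) = 1/(-2019 + (1414/36591 + 9090)) = 1/(-2019 + 332613604/36591) = 1/(258736375/36591) = 36591/258736375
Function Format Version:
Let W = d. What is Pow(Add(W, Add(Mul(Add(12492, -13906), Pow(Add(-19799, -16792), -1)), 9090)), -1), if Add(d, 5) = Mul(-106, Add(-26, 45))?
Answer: Rational(36591, 258736375) ≈ 0.00014142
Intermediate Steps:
d = -2019 (d = Add(-5, Mul(-106, Add(-26, 45))) = Add(-5, Mul(-106, 19)) = Add(-5, -2014) = -2019)
W = -2019
Pow(Add(W, Add(Mul(Add(12492, -13906), Pow(Add(-19799, -16792), -1)), 9090)), -1) = Pow(Add(-2019, Add(Mul(Add(12492, -13906), Pow(Add(-19799, -16792), -1)), 9090)), -1) = Pow(Add(-2019, Add(Mul(-1414, Pow(-36591, -1)), 9090)), -1) = Pow(Add(-2019, Add(Mul(-1414, Rational(-1, 36591)), 9090)), -1) = Pow(Add(-2019, Add(Rational(1414, 36591), 9090)), -1) = Pow(Add(-2019, Rational(332613604, 36591)), -1) = Pow(Rational(258736375, 36591), -1) = Rational(36591, 258736375)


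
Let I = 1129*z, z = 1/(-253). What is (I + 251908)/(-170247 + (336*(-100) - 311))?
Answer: -63731595/51651974 ≈ -1.2339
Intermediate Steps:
z = -1/253 ≈ -0.0039526
I = -1129/253 (I = 1129*(-1/253) = -1129/253 ≈ -4.4624)
(I + 251908)/(-170247 + (336*(-100) - 311)) = (-1129/253 + 251908)/(-170247 + (336*(-100) - 311)) = 63731595/(253*(-170247 + (-33600 - 311))) = 63731595/(253*(-170247 - 33911)) = (63731595/253)/(-204158) = (63731595/253)*(-1/204158) = -63731595/51651974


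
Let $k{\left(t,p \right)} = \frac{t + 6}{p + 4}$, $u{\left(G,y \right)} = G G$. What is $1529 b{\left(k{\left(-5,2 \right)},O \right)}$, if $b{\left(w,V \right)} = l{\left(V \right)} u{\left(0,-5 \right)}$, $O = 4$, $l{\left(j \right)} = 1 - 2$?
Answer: $0$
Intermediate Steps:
$u{\left(G,y \right)} = G^{2}$
$l{\left(j \right)} = -1$
$k{\left(t,p \right)} = \frac{6 + t}{4 + p}$
$b{\left(w,V \right)} = 0$ ($b{\left(w,V \right)} = - 0^{2} = \left(-1\right) 0 = 0$)
$1529 b{\left(k{\left(-5,2 \right)},O \right)} = 1529 \cdot 0 = 0$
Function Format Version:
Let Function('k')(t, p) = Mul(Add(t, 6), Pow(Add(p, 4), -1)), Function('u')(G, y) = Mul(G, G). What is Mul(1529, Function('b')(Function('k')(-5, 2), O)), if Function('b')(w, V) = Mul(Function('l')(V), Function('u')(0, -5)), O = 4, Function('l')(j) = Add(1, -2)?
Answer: 0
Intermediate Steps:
Function('u')(G, y) = Pow(G, 2)
Function('l')(j) = -1
Function('k')(t, p) = Mul(Pow(Add(4, p), -1), Add(6, t)) (Function('k')(t, p) = Mul(Add(6, t), Pow(Add(4, p), -1)) = Mul(Pow(Add(4, p), -1), Add(6, t)))
Function('b')(w, V) = 0 (Function('b')(w, V) = Mul(-1, Pow(0, 2)) = Mul(-1, 0) = 0)
Mul(1529, Function('b')(Function('k')(-5, 2), O)) = Mul(1529, 0) = 0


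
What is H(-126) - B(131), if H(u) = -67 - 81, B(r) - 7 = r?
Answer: -286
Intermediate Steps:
B(r) = 7 + r
H(u) = -148
H(-126) - B(131) = -148 - (7 + 131) = -148 - 1*138 = -148 - 138 = -286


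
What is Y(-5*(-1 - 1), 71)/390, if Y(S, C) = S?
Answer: 1/39 ≈ 0.025641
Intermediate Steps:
Y(-5*(-1 - 1), 71)/390 = -5*(-1 - 1)/390 = -5*(-2)*(1/390) = 10*(1/390) = 1/39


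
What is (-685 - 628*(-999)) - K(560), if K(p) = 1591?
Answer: 625096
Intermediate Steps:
(-685 - 628*(-999)) - K(560) = (-685 - 628*(-999)) - 1*1591 = (-685 + 627372) - 1591 = 626687 - 1591 = 625096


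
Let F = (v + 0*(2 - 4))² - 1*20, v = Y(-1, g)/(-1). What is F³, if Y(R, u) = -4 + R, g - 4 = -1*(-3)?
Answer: 125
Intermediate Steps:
g = 7 (g = 4 - 1*(-3) = 4 + 3 = 7)
v = 5 (v = (-4 - 1)/(-1) = -5*(-1) = 5)
F = 5 (F = (5 + 0*(2 - 4))² - 1*20 = (5 + 0*(-2))² - 20 = (5 + 0)² - 20 = 5² - 20 = 25 - 20 = 5)
F³ = 5³ = 125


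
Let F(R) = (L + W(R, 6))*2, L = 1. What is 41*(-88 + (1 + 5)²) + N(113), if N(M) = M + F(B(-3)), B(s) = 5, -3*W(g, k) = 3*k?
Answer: -2029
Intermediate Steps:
W(g, k) = -k
F(R) = -10 (F(R) = (1 - 1*6)*2 = (1 - 6)*2 = -5*2 = -10)
N(M) = -10 + M (N(M) = M - 10 = -10 + M)
41*(-88 + (1 + 5)²) + N(113) = 41*(-88 + (1 + 5)²) + (-10 + 113) = 41*(-88 + 6²) + 103 = 41*(-88 + 36) + 103 = 41*(-52) + 103 = -2132 + 103 = -2029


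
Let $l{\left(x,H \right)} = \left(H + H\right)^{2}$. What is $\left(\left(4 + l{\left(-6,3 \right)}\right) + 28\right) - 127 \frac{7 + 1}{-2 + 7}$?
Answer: $- \frac{676}{5} \approx -135.2$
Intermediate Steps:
$l{\left(x,H \right)} = 4 H^{2}$ ($l{\left(x,H \right)} = \left(2 H\right)^{2} = 4 H^{2}$)
$\left(\left(4 + l{\left(-6,3 \right)}\right) + 28\right) - 127 \frac{7 + 1}{-2 + 7} = \left(\left(4 + 4 \cdot 3^{2}\right) + 28\right) - 127 \frac{7 + 1}{-2 + 7} = \left(\left(4 + 4 \cdot 9\right) + 28\right) - 127 \cdot \frac{1}{5} \cdot 8 = \left(\left(4 + 36\right) + 28\right) - 127 \cdot \frac{1}{5} \cdot 8 = \left(40 + 28\right) - \frac{1016}{5} = 68 - \frac{1016}{5} = - \frac{676}{5}$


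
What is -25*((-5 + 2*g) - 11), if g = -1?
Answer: 450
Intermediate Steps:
-25*((-5 + 2*g) - 11) = -25*((-5 + 2*(-1)) - 11) = -25*((-5 - 2) - 11) = -25*(-7 - 11) = -25*(-18) = 450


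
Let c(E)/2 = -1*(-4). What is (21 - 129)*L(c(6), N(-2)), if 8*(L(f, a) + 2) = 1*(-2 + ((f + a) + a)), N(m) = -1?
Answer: 162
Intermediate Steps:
c(E) = 8 (c(E) = 2*(-1*(-4)) = 2*4 = 8)
L(f, a) = -9/4 + a/4 + f/8 (L(f, a) = -2 + (1*(-2 + ((f + a) + a)))/8 = -2 + (1*(-2 + ((a + f) + a)))/8 = -2 + (1*(-2 + (f + 2*a)))/8 = -2 + (1*(-2 + f + 2*a))/8 = -2 + (-2 + f + 2*a)/8 = -2 + (-¼ + a/4 + f/8) = -9/4 + a/4 + f/8)
(21 - 129)*L(c(6), N(-2)) = (21 - 129)*(-9/4 + (¼)*(-1) + (⅛)*8) = -108*(-9/4 - ¼ + 1) = -108*(-3/2) = 162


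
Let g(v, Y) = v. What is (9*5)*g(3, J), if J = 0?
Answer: 135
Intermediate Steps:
(9*5)*g(3, J) = (9*5)*3 = 45*3 = 135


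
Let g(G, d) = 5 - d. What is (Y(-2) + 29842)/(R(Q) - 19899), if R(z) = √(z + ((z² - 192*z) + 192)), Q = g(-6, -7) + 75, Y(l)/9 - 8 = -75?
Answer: -21549143/14665891 - 58478*I*√246/131993019 ≈ -1.4693 - 0.0069488*I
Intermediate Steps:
Y(l) = -603 (Y(l) = 72 + 9*(-75) = 72 - 675 = -603)
Q = 87 (Q = (5 - 1*(-7)) + 75 = (5 + 7) + 75 = 12 + 75 = 87)
R(z) = √(192 + z² - 191*z) (R(z) = √(z + (192 + z² - 192*z)) = √(192 + z² - 191*z))
(Y(-2) + 29842)/(R(Q) - 19899) = (-603 + 29842)/(√(192 + 87² - 191*87) - 19899) = 29239/(√(192 + 7569 - 16617) - 19899) = 29239/(√(-8856) - 19899) = 29239/(6*I*√246 - 19899) = 29239/(-19899 + 6*I*√246)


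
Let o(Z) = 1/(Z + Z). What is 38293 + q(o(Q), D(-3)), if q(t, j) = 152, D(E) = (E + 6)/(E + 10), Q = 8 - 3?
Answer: 38445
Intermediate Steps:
Q = 5
o(Z) = 1/(2*Z)
D(E) = (6 + E)/(10 + E)
38293 + q(o(Q), D(-3)) = 38293 + 152 = 38445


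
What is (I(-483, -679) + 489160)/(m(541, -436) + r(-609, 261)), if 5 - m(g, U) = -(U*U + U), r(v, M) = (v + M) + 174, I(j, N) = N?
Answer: 488481/189491 ≈ 2.5779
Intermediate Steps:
r(v, M) = 174 + M + v (r(v, M) = (M + v) + 174 = 174 + M + v)
m(g, U) = 5 + U + U**2 (m(g, U) = 5 - (-1)*(U*U + U) = 5 - (-1)*(U**2 + U) = 5 - (-1)*(U + U**2) = 5 - (-U - U**2) = 5 + (U + U**2) = 5 + U + U**2)
(I(-483, -679) + 489160)/(m(541, -436) + r(-609, 261)) = (-679 + 489160)/((5 - 436 + (-436)**2) + (174 + 261 - 609)) = 488481/((5 - 436 + 190096) - 174) = 488481/(189665 - 174) = 488481/189491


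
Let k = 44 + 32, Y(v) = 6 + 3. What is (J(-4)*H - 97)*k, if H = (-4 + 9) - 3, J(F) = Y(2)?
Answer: -6004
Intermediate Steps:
Y(v) = 9
J(F) = 9
k = 76
H = 2 (H = 5 - 3 = 2)
(J(-4)*H - 97)*k = (9*2 - 97)*76 = (18 - 97)*76 = -79*76 = -6004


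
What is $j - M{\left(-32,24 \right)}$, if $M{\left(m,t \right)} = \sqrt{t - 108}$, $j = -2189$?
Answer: $-2189 - 2 i \sqrt{21} \approx -2189.0 - 9.1651 i$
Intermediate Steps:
$M{\left(m,t \right)} = \sqrt{-108 + t}$
$j - M{\left(-32,24 \right)} = -2189 - \sqrt{-108 + 24} = -2189 - \sqrt{-84} = -2189 - 2 i \sqrt{21}$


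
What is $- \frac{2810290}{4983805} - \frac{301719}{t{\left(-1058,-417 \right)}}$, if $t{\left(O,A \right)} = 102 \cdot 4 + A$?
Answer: $\frac{100245557879}{2990283} \approx 33524.0$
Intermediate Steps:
$t{\left(O,A \right)} = 408 + A$
$- \frac{2810290}{4983805} - \frac{301719}{t{\left(-1058,-417 \right)}} = - \frac{2810290}{4983805} - \frac{301719}{408 - 417} = \left(-2810290\right) \frac{1}{4983805} - \frac{301719}{-9} = - \frac{562058}{996761} - - \frac{100573}{3} = - \frac{562058}{996761} + \frac{100573}{3} = \frac{100245557879}{2990283}$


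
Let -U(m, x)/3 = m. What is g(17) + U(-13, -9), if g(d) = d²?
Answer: 328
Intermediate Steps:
U(m, x) = -3*m
g(17) + U(-13, -9) = 17² - 3*(-13) = 289 + 39 = 328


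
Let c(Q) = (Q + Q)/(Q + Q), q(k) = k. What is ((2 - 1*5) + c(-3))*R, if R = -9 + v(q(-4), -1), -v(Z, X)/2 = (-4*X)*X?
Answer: 2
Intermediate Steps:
v(Z, X) = 8*X**2 (v(Z, X) = -2*(-4*X)*X = -(-8)*X**2 = 8*X**2)
c(Q) = 1 (c(Q) = (2*Q)/((2*Q)) = (2*Q)*(1/(2*Q)) = 1)
R = -1 (R = -9 + 8*(-1)**2 = -9 + 8*1 = -9 + 8 = -1)
((2 - 1*5) + c(-3))*R = ((2 - 1*5) + 1)*(-1) = ((2 - 5) + 1)*(-1) = (-3 + 1)*(-1) = -2*(-1) = 2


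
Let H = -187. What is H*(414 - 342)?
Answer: -13464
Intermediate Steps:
H*(414 - 342) = -187*(414 - 342) = -187*72 = -13464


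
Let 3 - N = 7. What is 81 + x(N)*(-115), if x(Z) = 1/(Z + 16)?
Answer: 857/12 ≈ 71.417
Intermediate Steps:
N = -4 (N = 3 - 1*7 = 3 - 7 = -4)
x(Z) = 1/(16 + Z)
81 + x(N)*(-115) = 81 - 115/(16 - 4) = 81 - 115/12 = 857/12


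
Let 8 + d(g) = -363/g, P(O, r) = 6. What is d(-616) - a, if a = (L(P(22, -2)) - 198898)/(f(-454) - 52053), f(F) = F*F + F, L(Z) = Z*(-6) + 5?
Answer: -52607711/8602104 ≈ -6.1157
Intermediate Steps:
L(Z) = 5 - 6*Z (L(Z) = -6*Z + 5 = 5 - 6*Z)
d(g) = -8 - 363/g
f(F) = F + F**2 (f(F) = F**2 + F = F + F**2)
a = -198929/153609 (a = ((5 - 6*6) - 198898)/(-454*(1 - 454) - 52053) = ((5 - 36) - 198898)/(-454*(-453) - 52053) = (-31 - 198898)/(205662 - 52053) = -198929/153609 ≈ -1.2950)
d(-616) - a = (-8 - 363/(-616)) - 1*(-198929/153609) = (-8 - 363*(-1/616)) + 198929/153609 = (-8 + 33/56) + 198929/153609 = -415/56 + 198929/153609 = -52607711/8602104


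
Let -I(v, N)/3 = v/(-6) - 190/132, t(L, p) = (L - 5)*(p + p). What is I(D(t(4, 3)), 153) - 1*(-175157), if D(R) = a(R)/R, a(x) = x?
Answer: 1926780/11 ≈ 1.7516e+5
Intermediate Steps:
t(L, p) = 2*p*(-5 + L) (t(L, p) = (-5 + L)*(2*p) = 2*p*(-5 + L))
D(R) = 1 (D(R) = R/R = 1)
I(v, N) = 95/22 + v/2 (I(v, N) = -3*(v/(-6) - 190/132) = -3*(v*(-⅙) - 190*1/132) = -3*(-v/6 - 95/66) = -3*(-95/66 - v/6) = 95/22 + v/2)
I(D(t(4, 3)), 153) - 1*(-175157) = (95/22 + (½)*1) - 1*(-175157) = (95/22 + ½) + 175157 = 53/11 + 175157 = 1926780/11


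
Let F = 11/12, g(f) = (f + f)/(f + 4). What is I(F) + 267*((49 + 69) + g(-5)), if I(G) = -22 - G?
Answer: 409837/12 ≈ 34153.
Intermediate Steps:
g(f) = 2*f/(4 + f) (g(f) = (2*f)/(4 + f) = 2*f/(4 + f))
F = 11/12 (F = 11*(1/12) = 11/12 ≈ 0.91667)
I(F) + 267*((49 + 69) + g(-5)) = (-22 - 1*11/12) + 267*((49 + 69) + 2*(-5)/(4 - 5)) = (-22 - 11/12) + 267*(118 + 2*(-5)/(-1)) = -275/12 + 267*(118 + 2*(-5)*(-1)) = -275/12 + 267*(118 + 10) = -275/12 + 267*128 = -275/12 + 34176 = 409837/12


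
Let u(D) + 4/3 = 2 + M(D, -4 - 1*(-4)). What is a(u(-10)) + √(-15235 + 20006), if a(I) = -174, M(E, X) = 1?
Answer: -174 + √4771 ≈ -104.93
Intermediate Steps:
u(D) = 5/3 (u(D) = -4/3 + (2 + 1) = -4/3 + 3 = 5/3)
a(u(-10)) + √(-15235 + 20006) = -174 + √(-15235 + 20006) = -174 + √4771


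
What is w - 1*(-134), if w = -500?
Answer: -366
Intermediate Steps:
w - 1*(-134) = -500 - 1*(-134) = -500 + 134 = -366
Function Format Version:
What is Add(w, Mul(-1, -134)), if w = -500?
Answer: -366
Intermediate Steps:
Add(w, Mul(-1, -134)) = Add(-500, Mul(-1, -134)) = Add(-500, 134) = -366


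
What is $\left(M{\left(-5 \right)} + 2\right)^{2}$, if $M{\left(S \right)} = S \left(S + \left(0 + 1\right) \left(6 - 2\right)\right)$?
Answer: $49$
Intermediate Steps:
$M{\left(S \right)} = S \left(4 + S\right)$ ($M{\left(S \right)} = S \left(S + 1 \cdot 4\right) = S \left(S + 4\right) = S \left(4 + S\right)$)
$\left(M{\left(-5 \right)} + 2\right)^{2} = \left(- 5 \left(4 - 5\right) + 2\right)^{2} = \left(\left(-5\right) \left(-1\right) + 2\right)^{2} = \left(5 + 2\right)^{2} = 7^{2} = 49$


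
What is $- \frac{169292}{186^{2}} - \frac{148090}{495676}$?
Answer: $- \frac{11129662879}{2143550862} \approx -5.1922$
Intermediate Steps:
$- \frac{169292}{186^{2}} - \frac{148090}{495676} = - \frac{169292}{34596} - \frac{74045}{247838} = \left(-169292\right) \frac{1}{34596} - \frac{74045}{247838} = - \frac{42323}{8649} - \frac{74045}{247838} = - \frac{11129662879}{2143550862}$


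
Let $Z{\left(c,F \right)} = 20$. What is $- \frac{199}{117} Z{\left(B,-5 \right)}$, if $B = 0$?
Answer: $- \frac{3980}{117} \approx -34.017$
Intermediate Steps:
$- \frac{199}{117} Z{\left(B,-5 \right)} = - \frac{199}{117} \cdot 20 = \left(-199\right) \frac{1}{117} \cdot 20 = \left(- \frac{199}{117}\right) 20 = - \frac{3980}{117}$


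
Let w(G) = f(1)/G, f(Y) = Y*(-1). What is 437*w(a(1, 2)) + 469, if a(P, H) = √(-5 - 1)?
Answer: 469 + 437*I*√6/6 ≈ 469.0 + 178.4*I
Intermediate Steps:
f(Y) = -Y
a(P, H) = I*√6 (a(P, H) = √(-6) = I*√6)
w(G) = -1/G (w(G) = (-1*1)/G = -1/G)
437*w(a(1, 2)) + 469 = 437*(-1/(I*√6)) + 469 = 437*(-(-1)*I*√6/6) + 469 = 437*(I*√6/6) + 469 = 437*I*√6/6 + 469 = 469 + 437*I*√6/6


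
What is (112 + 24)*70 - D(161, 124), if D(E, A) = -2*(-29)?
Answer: 9462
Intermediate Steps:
D(E, A) = 58
(112 + 24)*70 - D(161, 124) = (112 + 24)*70 - 1*58 = 136*70 - 58 = 9520 - 58 = 9462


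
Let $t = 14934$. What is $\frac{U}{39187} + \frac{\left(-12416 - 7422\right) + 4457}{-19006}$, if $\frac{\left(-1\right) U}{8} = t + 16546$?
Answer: $- \frac{4183735793}{744788122} \approx -5.6173$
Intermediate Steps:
$U = -251840$ ($U = - 8 \left(14934 + 16546\right) = \left(-8\right) 31480 = -251840$)
$\frac{U}{39187} + \frac{\left(-12416 - 7422\right) + 4457}{-19006} = - \frac{251840}{39187} + \frac{\left(-12416 - 7422\right) + 4457}{-19006} = \left(-251840\right) \frac{1}{39187} + \left(-19838 + 4457\right) \left(- \frac{1}{19006}\right) = - \frac{251840}{39187} - - \frac{15381}{19006} = - \frac{251840}{39187} + \frac{15381}{19006} = - \frac{4183735793}{744788122}$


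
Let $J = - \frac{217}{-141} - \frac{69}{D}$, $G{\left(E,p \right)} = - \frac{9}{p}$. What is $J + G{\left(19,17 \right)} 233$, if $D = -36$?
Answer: $- \frac{1149575}{9588} \approx -119.9$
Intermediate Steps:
$J = \frac{1949}{564}$ ($J = - \frac{217}{-141} - \frac{69}{-36} = \left(-217\right) \left(- \frac{1}{141}\right) - - \frac{23}{12} = \frac{217}{141} + \frac{23}{12} = \frac{1949}{564} \approx 3.4557$)
$J + G{\left(19,17 \right)} 233 = \frac{1949}{564} + - \frac{9}{17} \cdot 233 = \frac{1949}{564} + \left(-9\right) \frac{1}{17} \cdot 233 = \frac{1949}{564} - \frac{2097}{17} = - \frac{1149575}{9588}$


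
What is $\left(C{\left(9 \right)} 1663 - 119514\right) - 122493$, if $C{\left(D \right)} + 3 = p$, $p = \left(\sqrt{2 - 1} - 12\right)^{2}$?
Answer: $-45773$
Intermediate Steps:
$p = 121$ ($p = \left(\sqrt{1} - 12\right)^{2} = \left(1 - 12\right)^{2} = \left(-11\right)^{2} = 121$)
$C{\left(D \right)} = 118$ ($C{\left(D \right)} = -3 + 121 = 118$)
$\left(C{\left(9 \right)} 1663 - 119514\right) - 122493 = \left(118 \cdot 1663 - 119514\right) - 122493 = \left(196234 - 119514\right) - 122493 = 76720 - 122493 = -45773$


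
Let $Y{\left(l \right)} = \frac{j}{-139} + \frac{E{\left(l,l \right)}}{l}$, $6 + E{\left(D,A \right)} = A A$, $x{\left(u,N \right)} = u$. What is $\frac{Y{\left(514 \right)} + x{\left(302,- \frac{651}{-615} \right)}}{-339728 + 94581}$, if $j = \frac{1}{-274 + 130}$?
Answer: $- \frac{599647943}{180151946352} \approx -0.0033286$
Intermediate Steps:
$j = - \frac{1}{144}$ ($j = \frac{1}{-144} = - \frac{1}{144} \approx -0.0069444$)
$E{\left(D,A \right)} = -6 + A^{2}$ ($E{\left(D,A \right)} = -6 + A A = -6 + A^{2}$)
$Y{\left(l \right)} = \frac{1}{20016} + \frac{-6 + l^{2}}{l}$ ($Y{\left(l \right)} = - \frac{1}{144 \left(-139\right)} + \frac{-6 + l^{2}}{l} = \left(- \frac{1}{144}\right) \left(- \frac{1}{139}\right) + \frac{-6 + l^{2}}{l} = \frac{1}{20016} + \frac{-6 + l^{2}}{l}$)
$\frac{Y{\left(514 \right)} + x{\left(302,- \frac{651}{-615} \right)}}{-339728 + 94581} = \frac{\left(\frac{1}{20016} + 514 - \frac{6}{514}\right) + 302}{-339728 + 94581} = \frac{\left(\frac{1}{20016} + 514 - \frac{3}{257}\right) + 302}{-245147} = \left(\left(\frac{1}{20016} + 514 - \frac{3}{257}\right) + 302\right) \left(- \frac{1}{245147}\right) = \left(\frac{2644013777}{5144112} + 302\right) \left(- \frac{1}{245147}\right) = \frac{4197535601}{5144112} \left(- \frac{1}{245147}\right) = - \frac{599647943}{180151946352}$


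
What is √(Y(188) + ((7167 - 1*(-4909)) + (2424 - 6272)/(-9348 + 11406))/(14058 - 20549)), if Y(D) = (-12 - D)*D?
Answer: 2*I*√8558688616400370/954177 ≈ 193.91*I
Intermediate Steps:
Y(D) = D*(-12 - D)
√(Y(188) + ((7167 - 1*(-4909)) + (2424 - 6272)/(-9348 + 11406))/(14058 - 20549)) = √(-1*188*(12 + 188) + ((7167 - 1*(-4909)) + (2424 - 6272)/(-9348 + 11406))/(14058 - 20549)) = √(-1*188*200 + ((7167 + 4909) - 3848/2058)/(-6491)) = √(-37600 + (12076 - 3848*1/2058)*(-1/6491)) = √(-37600 + (12076 - 1924/1029)*(-1/6491)) = √(-37600 + (12424280/1029)*(-1/6491)) = √(-37600 - 12424280/6679239) = √(-251151810680/6679239) = 2*I*√8558688616400370/954177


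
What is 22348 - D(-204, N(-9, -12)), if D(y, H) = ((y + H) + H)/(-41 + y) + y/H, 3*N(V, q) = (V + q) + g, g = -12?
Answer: 60175394/2695 ≈ 22329.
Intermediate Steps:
N(V, q) = -4 + V/3 + q/3 (N(V, q) = ((V + q) - 12)/3 = (-12 + V + q)/3 = -4 + V/3 + q/3)
D(y, H) = y/H + (y + 2*H)/(-41 + y) (D(y, H) = ((H + y) + H)/(-41 + y) + y/H = (y + 2*H)/(-41 + y) + y/H = y/H + (y + 2*H)/(-41 + y))
22348 - D(-204, N(-9, -12)) = 22348 - ((-204)² - 41*(-204) + 2*(-4 + (⅓)*(-9) + (⅓)*(-12))² + (-4 + (⅓)*(-9) + (⅓)*(-12))*(-204))/((-4 + (⅓)*(-9) + (⅓)*(-12))*(-41 - 204)) = 22348 - (41616 + 8364 + 2*(-4 - 3 - 4)² + (-4 - 3 - 4)*(-204))/((-4 - 3 - 4)*(-245)) = 22348 - (-1)*(41616 + 8364 + 2*(-11)² - 11*(-204))/((-11)*245) = 22348 - (-1)*(-1)*(41616 + 8364 + 2*121 + 2244)/(11*245) = 22348 - (-1)*(-1)*(41616 + 8364 + 242 + 2244)/(11*245) = 22348 - (-1)*(-1)*52466/(11*245) = 22348 - 1*52466/2695 = 22348 - 52466/2695 = 60175394/2695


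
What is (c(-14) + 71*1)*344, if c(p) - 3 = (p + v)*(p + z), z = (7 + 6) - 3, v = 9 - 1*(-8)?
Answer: 21328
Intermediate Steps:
v = 17 (v = 9 + 8 = 17)
z = 10 (z = 13 - 3 = 10)
c(p) = 3 + (10 + p)*(17 + p) (c(p) = 3 + (p + 17)*(p + 10) = 3 + (17 + p)*(10 + p) = 3 + (10 + p)*(17 + p))
(c(-14) + 71*1)*344 = ((173 + (-14)**2 + 27*(-14)) + 71*1)*344 = ((173 + 196 - 378) + 71)*344 = (-9 + 71)*344 = 62*344 = 21328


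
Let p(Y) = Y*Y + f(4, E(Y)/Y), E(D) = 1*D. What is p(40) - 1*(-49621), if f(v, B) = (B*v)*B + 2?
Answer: 51227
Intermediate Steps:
E(D) = D
f(v, B) = 2 + v*B**2 (f(v, B) = v*B**2 + 2 = 2 + v*B**2)
p(Y) = 6 + Y**2 (p(Y) = Y*Y + (2 + 4*(Y/Y)**2) = Y**2 + (2 + 4*1**2) = Y**2 + (2 + 4*1) = Y**2 + (2 + 4) = Y**2 + 6 = 6 + Y**2)
p(40) - 1*(-49621) = (6 + 40**2) - 1*(-49621) = (6 + 1600) + 49621 = 1606 + 49621 = 51227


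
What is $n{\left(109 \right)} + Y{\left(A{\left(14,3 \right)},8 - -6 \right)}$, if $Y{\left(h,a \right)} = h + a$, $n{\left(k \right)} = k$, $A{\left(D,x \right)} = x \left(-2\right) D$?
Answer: $39$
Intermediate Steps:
$A{\left(D,x \right)} = - 2 D x$ ($A{\left(D,x \right)} = - 2 x D = - 2 D x$)
$Y{\left(h,a \right)} = a + h$
$n{\left(109 \right)} + Y{\left(A{\left(14,3 \right)},8 - -6 \right)} = 109 + \left(\left(8 - -6\right) - 28 \cdot 3\right) = 109 + \left(\left(8 + 6\right) - 84\right) = 109 + \left(14 - 84\right) = 109 - 70 = 39$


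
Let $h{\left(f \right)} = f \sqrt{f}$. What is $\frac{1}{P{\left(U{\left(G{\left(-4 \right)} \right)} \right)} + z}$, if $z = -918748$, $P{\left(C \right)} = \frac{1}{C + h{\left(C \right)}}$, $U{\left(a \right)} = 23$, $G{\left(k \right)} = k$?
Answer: $- \frac{10692389247}{9823611257033959} - \frac{23 \sqrt{23}}{9823611257033959} \approx -1.0884 \cdot 10^{-6}$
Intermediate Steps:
$h{\left(f \right)} = f^{\frac{3}{2}}$
$P{\left(C \right)} = \frac{1}{C + C^{\frac{3}{2}}}$
$\frac{1}{P{\left(U{\left(G{\left(-4 \right)} \right)} \right)} + z} = \frac{1}{\frac{1}{23 + 23^{\frac{3}{2}}} - 918748} = \frac{1}{\frac{1}{23 + 23 \sqrt{23}} - 918748} = \frac{1}{-918748 + \frac{1}{23 + 23 \sqrt{23}}}$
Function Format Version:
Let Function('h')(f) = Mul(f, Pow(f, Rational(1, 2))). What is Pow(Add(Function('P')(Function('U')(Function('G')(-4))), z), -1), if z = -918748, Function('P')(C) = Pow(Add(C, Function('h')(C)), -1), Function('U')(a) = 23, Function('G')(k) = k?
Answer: Add(Rational(-10692389247, 9823611257033959), Mul(Rational(-23, 9823611257033959), Pow(23, Rational(1, 2)))) ≈ -1.0884e-6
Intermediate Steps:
Function('h')(f) = Pow(f, Rational(3, 2))
Function('P')(C) = Pow(Add(C, Pow(C, Rational(3, 2))), -1)
Pow(Add(Function('P')(Function('U')(Function('G')(-4))), z), -1) = Pow(Add(Pow(Add(23, Pow(23, Rational(3, 2))), -1), -918748), -1) = Pow(Add(Pow(Add(23, Mul(23, Pow(23, Rational(1, 2)))), -1), -918748), -1) = Pow(Add(-918748, Pow(Add(23, Mul(23, Pow(23, Rational(1, 2)))), -1)), -1)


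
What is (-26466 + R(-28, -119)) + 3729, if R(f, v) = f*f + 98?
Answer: -21855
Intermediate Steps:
R(f, v) = 98 + f² (R(f, v) = f² + 98 = 98 + f²)
(-26466 + R(-28, -119)) + 3729 = (-26466 + (98 + (-28)²)) + 3729 = (-26466 + (98 + 784)) + 3729 = (-26466 + 882) + 3729 = -25584 + 3729 = -21855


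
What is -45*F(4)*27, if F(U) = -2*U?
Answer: 9720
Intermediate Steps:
-45*F(4)*27 = -(-90)*4*27 = -45*(-8)*27 = 360*27 = 9720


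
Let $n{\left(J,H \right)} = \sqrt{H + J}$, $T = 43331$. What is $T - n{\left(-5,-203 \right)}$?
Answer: $43331 - 4 i \sqrt{13} \approx 43331.0 - 14.422 i$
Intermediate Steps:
$T - n{\left(-5,-203 \right)} = 43331 - \sqrt{-203 - 5} = 43331 - \sqrt{-208} = 43331 - 4 i \sqrt{13}$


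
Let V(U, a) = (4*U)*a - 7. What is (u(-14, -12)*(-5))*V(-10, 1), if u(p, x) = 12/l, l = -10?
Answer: -282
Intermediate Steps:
V(U, a) = -7 + 4*U*a (V(U, a) = 4*U*a - 7 = -7 + 4*U*a)
u(p, x) = -6/5 (u(p, x) = 12/(-10) = 12*(-1/10) = -6/5)
(u(-14, -12)*(-5))*V(-10, 1) = (-6/5*(-5))*(-7 + 4*(-10)*1) = 6*(-7 - 40) = 6*(-47) = -282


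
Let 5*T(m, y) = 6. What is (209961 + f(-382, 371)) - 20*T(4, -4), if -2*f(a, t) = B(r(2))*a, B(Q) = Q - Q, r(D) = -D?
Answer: 209937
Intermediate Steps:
T(m, y) = 6/5 (T(m, y) = (⅕)*6 = 6/5)
B(Q) = 0
f(a, t) = 0 (f(a, t) = -0*a = -½*0 = 0)
(209961 + f(-382, 371)) - 20*T(4, -4) = (209961 + 0) - 20*6/5 = 209961 - 24 = 209937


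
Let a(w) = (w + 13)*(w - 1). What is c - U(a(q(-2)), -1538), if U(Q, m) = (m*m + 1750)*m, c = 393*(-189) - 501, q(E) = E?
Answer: 3640669594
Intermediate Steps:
c = -74778 (c = -74277 - 501 = -74778)
a(w) = (-1 + w)*(13 + w) (a(w) = (13 + w)*(-1 + w) = (-1 + w)*(13 + w))
U(Q, m) = m*(1750 + m²) (U(Q, m) = (m² + 1750)*m = (1750 + m²)*m = m*(1750 + m²))
c - U(a(q(-2)), -1538) = -74778 - (-1538)*(1750 + (-1538)²) = -74778 - (-1538)*(1750 + 2365444) = -74778 - (-1538)*2367194 = -74778 - 1*(-3640744372) = -74778 + 3640744372 = 3640669594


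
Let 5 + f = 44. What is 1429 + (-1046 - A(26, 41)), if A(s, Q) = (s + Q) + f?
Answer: 277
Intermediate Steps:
f = 39 (f = -5 + 44 = 39)
A(s, Q) = 39 + Q + s (A(s, Q) = (s + Q) + 39 = (Q + s) + 39 = 39 + Q + s)
1429 + (-1046 - A(26, 41)) = 1429 + (-1046 - (39 + 41 + 26)) = 1429 + (-1046 - 1*106) = 1429 + (-1046 - 106) = 1429 - 1152 = 277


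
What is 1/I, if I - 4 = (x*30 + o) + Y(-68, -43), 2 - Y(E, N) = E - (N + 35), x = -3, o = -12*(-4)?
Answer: 1/24 ≈ 0.041667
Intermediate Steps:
o = 48
Y(E, N) = 37 + N - E (Y(E, N) = 2 - (E - (N + 35)) = 2 - (E - (35 + N)) = 2 - (E + (-35 - N)) = 2 - (-35 + E - N) = 2 + (35 + N - E) = 37 + N - E)
I = 24 (I = 4 + ((-3*30 + 48) + (37 - 43 - 1*(-68))) = 4 + ((-90 + 48) + (37 - 43 + 68)) = 4 + (-42 + 62) = 4 + 20 = 24)
1/I = 1/24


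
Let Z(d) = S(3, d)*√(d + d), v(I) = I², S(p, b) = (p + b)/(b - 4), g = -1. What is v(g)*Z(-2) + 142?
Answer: 142 - I/3 ≈ 142.0 - 0.33333*I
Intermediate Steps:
S(p, b) = (b + p)/(-4 + b)
Z(d) = √2*√d*(3 + d)/(-4 + d) (Z(d) = ((d + 3)/(-4 + d))*√(d + d) = ((3 + d)/(-4 + d))*√(2*d) = ((3 + d)/(-4 + d))*(√2*√d) = √2*√d*(3 + d)/(-4 + d))
v(g)*Z(-2) + 142 = (-1)²*(√2*√(-2)*(3 - 2)/(-4 - 2)) + 142 = 1*(√2*(I*√2)*1/(-6)) + 142 = 1*(√2*(I*√2)*(-⅙)*1) + 142 = 1*(-I/3) + 142 = -I/3 + 142 = 142 - I/3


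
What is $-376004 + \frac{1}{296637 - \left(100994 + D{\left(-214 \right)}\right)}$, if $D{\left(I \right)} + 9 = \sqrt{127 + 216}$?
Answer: $- \frac{14393322108759392}{38279704761} + \frac{7 \sqrt{7}}{38279704761} \approx -3.76 \cdot 10^{5}$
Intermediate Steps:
$D{\left(I \right)} = -9 + 7 \sqrt{7}$ ($D{\left(I \right)} = -9 + \sqrt{127 + 216} = -9 + \sqrt{343} = -9 + 7 \sqrt{7}$)
$-376004 + \frac{1}{296637 - \left(100994 + D{\left(-214 \right)}\right)} = -376004 + \frac{1}{296637 - \left(100985 + 7 \sqrt{7}\right)} = -376004 + \frac{1}{195652 - 7 \sqrt{7}}$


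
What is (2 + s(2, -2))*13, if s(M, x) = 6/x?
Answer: -13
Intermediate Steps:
(2 + s(2, -2))*13 = (2 + 6/(-2))*13 = (2 + 6*(-1/2))*13 = (2 - 3)*13 = -1*13 = -13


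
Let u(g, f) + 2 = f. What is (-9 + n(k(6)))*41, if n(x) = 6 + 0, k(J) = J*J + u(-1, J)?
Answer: -123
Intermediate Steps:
u(g, f) = -2 + f
k(J) = -2 + J + J² (k(J) = J*J + (-2 + J) = J² + (-2 + J) = -2 + J + J²)
n(x) = 6
(-9 + n(k(6)))*41 = (-9 + 6)*41 = -3*41 = -123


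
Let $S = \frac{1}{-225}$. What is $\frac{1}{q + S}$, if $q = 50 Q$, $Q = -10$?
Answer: $- \frac{225}{112501} \approx -0.002$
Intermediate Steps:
$q = -500$ ($q = 50 \left(-10\right) = -500$)
$S = - \frac{1}{225} \approx -0.0044444$
$\frac{1}{q + S} = \frac{1}{-500 - \frac{1}{225}} = \frac{1}{- \frac{112501}{225}} = - \frac{225}{112501}$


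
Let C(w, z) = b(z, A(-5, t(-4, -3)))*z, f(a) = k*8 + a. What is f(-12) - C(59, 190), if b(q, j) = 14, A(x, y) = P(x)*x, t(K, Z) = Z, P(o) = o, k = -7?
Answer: -2728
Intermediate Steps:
A(x, y) = x**2 (A(x, y) = x*x = x**2)
f(a) = -56 + a (f(a) = -7*8 + a = -56 + a)
C(w, z) = 14*z
f(-12) - C(59, 190) = (-56 - 12) - 14*190 = -68 - 1*2660 = -68 - 2660 = -2728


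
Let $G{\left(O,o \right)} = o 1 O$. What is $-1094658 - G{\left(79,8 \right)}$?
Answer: $-1095290$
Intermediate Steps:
$G{\left(O,o \right)} = O o$ ($G{\left(O,o \right)} = o O = O o$)
$-1094658 - G{\left(79,8 \right)} = -1094658 - 79 \cdot 8 = -1094658 - 632 = -1095290$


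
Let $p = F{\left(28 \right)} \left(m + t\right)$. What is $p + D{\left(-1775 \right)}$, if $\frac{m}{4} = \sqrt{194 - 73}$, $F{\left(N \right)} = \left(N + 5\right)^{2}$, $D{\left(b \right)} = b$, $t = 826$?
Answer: $945655$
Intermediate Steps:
$F{\left(N \right)} = \left(5 + N\right)^{2}$
$m = 44$ ($m = 4 \sqrt{194 - 73} = 4 \sqrt{121} = 4 \cdot 11 = 44$)
$p = 947430$ ($p = \left(5 + 28\right)^{2} \left(44 + 826\right) = 33^{2} \cdot 870 = 1089 \cdot 870 = 947430$)
$p + D{\left(-1775 \right)} = 947430 - 1775 = 945655$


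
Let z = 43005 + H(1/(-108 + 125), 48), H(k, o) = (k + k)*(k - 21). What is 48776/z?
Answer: 14096264/12427733 ≈ 1.1343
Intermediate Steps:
H(k, o) = 2*k*(-21 + k) (H(k, o) = (2*k)*(-21 + k) = 2*k*(-21 + k))
z = 12427733/289 (z = 43005 + 2*(-21 + 1/(-108 + 125))/(-108 + 125) = 43005 + 2*(-21 + 1/17)/17 = 43005 + 2*(1/17)*(-21 + 1/17) = 43005 + 2*(1/17)*(-356/17) = 43005 - 712/289 = 12427733/289 ≈ 43003.)
48776/z = 48776/(12427733/289) = 48776*(289/12427733) = 14096264/12427733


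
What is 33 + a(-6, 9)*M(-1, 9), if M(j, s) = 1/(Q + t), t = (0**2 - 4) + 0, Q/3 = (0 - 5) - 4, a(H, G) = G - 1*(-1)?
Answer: 1013/31 ≈ 32.677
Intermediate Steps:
a(H, G) = 1 + G (a(H, G) = G + 1 = 1 + G)
Q = -27 (Q = 3*((0 - 5) - 4) = 3*(-5 - 4) = 3*(-9) = -27)
t = -4 (t = (0 - 4) + 0 = -4 + 0 = -4)
M(j, s) = -1/31 (M(j, s) = 1/(-27 - 4) = 1/(-31) = -1/31)
33 + a(-6, 9)*M(-1, 9) = 33 + (1 + 9)*(-1/31) = 33 + 10*(-1/31) = 33 - 10/31 = 1013/31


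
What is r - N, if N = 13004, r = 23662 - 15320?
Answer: -4662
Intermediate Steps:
r = 8342
r - N = 8342 - 1*13004 = 8342 - 13004 = -4662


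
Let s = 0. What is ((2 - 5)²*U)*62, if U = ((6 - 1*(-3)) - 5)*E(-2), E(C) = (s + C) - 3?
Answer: -11160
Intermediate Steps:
E(C) = -3 + C (E(C) = (0 + C) - 3 = C - 3 = -3 + C)
U = -20 (U = ((6 - 1*(-3)) - 5)*(-3 - 2) = ((6 + 3) - 5)*(-5) = (9 - 5)*(-5) = 4*(-5) = -20)
((2 - 5)²*U)*62 = ((2 - 5)²*(-20))*62 = ((-3)²*(-20))*62 = (9*(-20))*62 = -180*62 = -11160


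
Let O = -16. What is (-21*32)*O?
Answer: 10752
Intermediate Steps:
(-21*32)*O = -21*32*(-16) = -672*(-16) = 10752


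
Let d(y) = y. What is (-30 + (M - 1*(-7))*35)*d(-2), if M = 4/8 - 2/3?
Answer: -1255/3 ≈ -418.33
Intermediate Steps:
M = -1/6 (M = 4*(1/8) - 2*1/3 = 1/2 - 2/3 = -1/6 ≈ -0.16667)
(-30 + (M - 1*(-7))*35)*d(-2) = (-30 + (-1/6 - 1*(-7))*35)*(-2) = (-30 + (-1/6 + 7)*35)*(-2) = (-30 + (41/6)*35)*(-2) = (-30 + 1435/6)*(-2) = (1255/6)*(-2) = -1255/3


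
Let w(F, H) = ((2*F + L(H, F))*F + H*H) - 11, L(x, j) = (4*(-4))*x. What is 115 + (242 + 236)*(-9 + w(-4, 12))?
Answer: 441787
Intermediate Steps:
L(x, j) = -16*x
w(F, H) = -11 + H**2 + F*(-16*H + 2*F) (w(F, H) = ((2*F - 16*H)*F + H*H) - 11 = ((-16*H + 2*F)*F + H**2) - 11 = (F*(-16*H + 2*F) + H**2) - 11 = (H**2 + F*(-16*H + 2*F)) - 11 = -11 + H**2 + F*(-16*H + 2*F))
115 + (242 + 236)*(-9 + w(-4, 12)) = 115 + (242 + 236)*(-9 + (-11 + 12**2 + 2*(-4)**2 - 16*(-4)*12)) = 115 + 478*(-9 + (-11 + 144 + 2*16 + 768)) = 115 + 478*(-9 + (-11 + 144 + 32 + 768)) = 115 + 478*(-9 + 933) = 115 + 478*924 = 115 + 441672 = 441787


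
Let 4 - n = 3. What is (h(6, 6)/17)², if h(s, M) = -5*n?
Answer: 25/289 ≈ 0.086505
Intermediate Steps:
n = 1 (n = 4 - 1*3 = 4 - 3 = 1)
h(s, M) = -5 (h(s, M) = -5*1 = -5)
(h(6, 6)/17)² = (-5/17)² = 25/289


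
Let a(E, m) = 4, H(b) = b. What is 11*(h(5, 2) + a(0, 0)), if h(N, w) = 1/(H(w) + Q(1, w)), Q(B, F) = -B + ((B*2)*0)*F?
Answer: 55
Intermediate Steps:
Q(B, F) = -B (Q(B, F) = -B + ((2*B)*0)*F = -B + 0*F = -B + 0 = -B)
h(N, w) = 1/(-1 + w) (h(N, w) = 1/(w - 1*1) = 1/(w - 1) = 1/(-1 + w))
11*(h(5, 2) + a(0, 0)) = 11*(1/(-1 + 2) + 4) = 11*(1/1 + 4) = 11*(1 + 4) = 11*5 = 55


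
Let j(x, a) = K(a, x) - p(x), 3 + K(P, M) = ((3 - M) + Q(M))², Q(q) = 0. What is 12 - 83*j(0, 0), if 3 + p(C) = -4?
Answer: -1067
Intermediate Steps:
p(C) = -7 (p(C) = -3 - 4 = -7)
K(P, M) = -3 + (3 - M)² (K(P, M) = -3 + ((3 - M) + 0)² = -3 + (3 - M)²)
j(x, a) = 4 + (3 - x)² (j(x, a) = (-3 + (3 - x)²) - 1*(-7) = (-3 + (3 - x)²) + 7 = 4 + (3 - x)²)
12 - 83*j(0, 0) = 12 - 83*(4 + (3 - 1*0)²) = 12 - 83*(4 + (3 + 0)²) = 12 - 83*(4 + 3²) = 12 - 83*(4 + 9) = 12 - 83*13 = 12 - 1079 = -1067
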